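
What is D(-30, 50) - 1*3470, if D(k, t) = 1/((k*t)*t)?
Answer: -260250001/75000 ≈ -3470.0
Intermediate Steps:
D(k, t) = 1/(k*t²)
D(-30, 50) - 1*3470 = 1/(-30*50²) - 1*3470 = -1/30*1/2500 - 3470 = -1/75000 - 3470 = -260250001/75000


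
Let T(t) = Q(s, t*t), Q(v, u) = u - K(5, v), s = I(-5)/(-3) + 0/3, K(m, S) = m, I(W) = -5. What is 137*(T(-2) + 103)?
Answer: 13974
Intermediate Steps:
s = 5/3 (s = -5/(-3) + 0/3 = -5*(-⅓) + 0*(⅓) = 5/3 + 0 = 5/3 ≈ 1.6667)
Q(v, u) = -5 + u (Q(v, u) = u - 1*5 = u - 5 = -5 + u)
T(t) = -5 + t² (T(t) = -5 + t*t = -5 + t²)
137*(T(-2) + 103) = 137*((-5 + (-2)²) + 103) = 137*((-5 + 4) + 103) = 137*(-1 + 103) = 137*102 = 13974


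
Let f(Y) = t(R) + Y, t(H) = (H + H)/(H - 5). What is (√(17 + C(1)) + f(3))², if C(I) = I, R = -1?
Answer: 262/9 + 20*√2 ≈ 57.395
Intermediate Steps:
t(H) = 2*H/(-5 + H) (t(H) = (2*H)/(-5 + H) = 2*H/(-5 + H))
f(Y) = ⅓ + Y (f(Y) = 2*(-1)/(-5 - 1) + Y = 2*(-1)/(-6) + Y = 2*(-1)*(-⅙) + Y = ⅓ + Y)
(√(17 + C(1)) + f(3))² = (√(17 + 1) + (⅓ + 3))² = (√18 + 10/3)² = (3*√2 + 10/3)² = (10/3 + 3*√2)²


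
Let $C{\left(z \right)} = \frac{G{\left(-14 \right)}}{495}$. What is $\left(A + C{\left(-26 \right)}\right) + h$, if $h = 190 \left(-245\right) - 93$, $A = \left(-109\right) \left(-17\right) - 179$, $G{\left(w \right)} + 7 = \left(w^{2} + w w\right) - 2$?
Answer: $- \frac{22259272}{495} \approx -44968.0$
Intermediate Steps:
$G{\left(w \right)} = -9 + 2 w^{2}$ ($G{\left(w \right)} = -7 - \left(2 - w^{2} - w w\right) = -7 + \left(\left(w^{2} + w^{2}\right) - 2\right) = -7 + \left(2 w^{2} - 2\right) = -7 + \left(-2 + 2 w^{2}\right) = -9 + 2 w^{2}$)
$A = 1674$ ($A = 1853 - 179 = 1674$)
$C{\left(z \right)} = \frac{383}{495}$ ($C{\left(z \right)} = \frac{-9 + 2 \left(-14\right)^{2}}{495} = \left(-9 + 2 \cdot 196\right) \frac{1}{495} = \left(-9 + 392\right) \frac{1}{495} = 383 \cdot \frac{1}{495} = \frac{383}{495}$)
$h = -46643$ ($h = -46550 - 93 = -46643$)
$\left(A + C{\left(-26 \right)}\right) + h = \left(1674 + \frac{383}{495}\right) - 46643 = \frac{829013}{495} - 46643 = - \frac{22259272}{495}$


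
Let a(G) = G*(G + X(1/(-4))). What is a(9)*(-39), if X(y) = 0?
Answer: -3159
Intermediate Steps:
a(G) = G**2 (a(G) = G*(G + 0) = G*G = G**2)
a(9)*(-39) = 9**2*(-39) = 81*(-39) = -3159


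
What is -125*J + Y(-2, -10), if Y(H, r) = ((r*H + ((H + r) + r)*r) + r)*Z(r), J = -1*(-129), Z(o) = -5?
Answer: -17275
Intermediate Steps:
J = 129
Y(H, r) = -5*r - 5*H*r - 5*r*(H + 2*r) (Y(H, r) = ((r*H + ((H + r) + r)*r) + r)*(-5) = ((H*r + (H + 2*r)*r) + r)*(-5) = ((H*r + r*(H + 2*r)) + r)*(-5) = (r + H*r + r*(H + 2*r))*(-5) = -5*r - 5*H*r - 5*r*(H + 2*r))
-125*J + Y(-2, -10) = -125*129 - 5*(-10)*(1 + 2*(-2) + 2*(-10)) = -16125 - 5*(-10)*(1 - 4 - 20) = -16125 - 5*(-10)*(-23) = -16125 - 1150 = -17275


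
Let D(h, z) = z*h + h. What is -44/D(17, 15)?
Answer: -11/68 ≈ -0.16176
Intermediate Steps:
D(h, z) = h + h*z (D(h, z) = h*z + h = h + h*z)
-44/D(17, 15) = -44*1/(17*(1 + 15)) = -44/(17*16) = -44/272 = -44*1/272 = -11/68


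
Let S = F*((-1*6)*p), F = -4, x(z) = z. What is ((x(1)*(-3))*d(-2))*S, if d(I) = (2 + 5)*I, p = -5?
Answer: -5040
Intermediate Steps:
d(I) = 7*I
S = -120 (S = -4*(-1*6)*(-5) = -(-24)*(-5) = -4*30 = -120)
((x(1)*(-3))*d(-2))*S = ((1*(-3))*(7*(-2)))*(-120) = -3*(-14)*(-120) = 42*(-120) = -5040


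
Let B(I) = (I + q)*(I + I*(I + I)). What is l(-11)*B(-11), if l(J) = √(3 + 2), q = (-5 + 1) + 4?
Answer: -2541*√5 ≈ -5681.9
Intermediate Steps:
q = 0 (q = -4 + 4 = 0)
B(I) = I*(I + 2*I²) (B(I) = (I + 0)*(I + I*(I + I)) = I*(I + I*(2*I)) = I*(I + 2*I²))
l(J) = √5
l(-11)*B(-11) = √5*((-11)²*(1 + 2*(-11))) = √5*(121*(1 - 22)) = √5*(121*(-21)) = √5*(-2541) = -2541*√5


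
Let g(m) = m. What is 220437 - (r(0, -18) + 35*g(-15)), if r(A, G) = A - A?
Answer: 220962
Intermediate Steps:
r(A, G) = 0
220437 - (r(0, -18) + 35*g(-15)) = 220437 - (0 + 35*(-15)) = 220437 - (0 - 525) = 220437 - 1*(-525) = 220437 + 525 = 220962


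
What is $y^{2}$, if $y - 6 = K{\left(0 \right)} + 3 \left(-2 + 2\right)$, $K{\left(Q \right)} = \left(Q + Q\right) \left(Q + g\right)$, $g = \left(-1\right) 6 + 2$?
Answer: $36$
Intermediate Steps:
$g = -4$ ($g = -6 + 2 = -4$)
$K{\left(Q \right)} = 2 Q \left(-4 + Q\right)$ ($K{\left(Q \right)} = \left(Q + Q\right) \left(Q - 4\right) = 2 Q \left(-4 + Q\right)$)
$y = 6$ ($y = 6 + \left(2 \cdot 0 \left(-4 + 0\right) + 3 \left(-2 + 2\right)\right) = 6 + \left(2 \cdot 0 \left(-4\right) + 3 \cdot 0\right) = 6 + \left(0 + 0\right) = 6 + 0 = 6$)
$y^{2} = 6^{2} = 36$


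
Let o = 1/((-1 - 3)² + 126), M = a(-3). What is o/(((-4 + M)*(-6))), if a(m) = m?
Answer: 1/5964 ≈ 0.00016767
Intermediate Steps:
M = -3
o = 1/142 (o = 1/((-4)² + 126) = 1/(16 + 126) = 1/142 ≈ 0.0070423)
o/(((-4 + M)*(-6))) = 1/(142*(((-4 - 3)*(-6)))) = 1/(142*((-7*(-6)))) = (1/142)/42 = (1/142)*(1/42) = 1/5964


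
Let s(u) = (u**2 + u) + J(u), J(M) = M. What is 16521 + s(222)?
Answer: 66249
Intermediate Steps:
s(u) = u**2 + 2*u (s(u) = (u**2 + u) + u = (u + u**2) + u = u**2 + 2*u)
16521 + s(222) = 16521 + 222*(2 + 222) = 16521 + 222*224 = 16521 + 49728 = 66249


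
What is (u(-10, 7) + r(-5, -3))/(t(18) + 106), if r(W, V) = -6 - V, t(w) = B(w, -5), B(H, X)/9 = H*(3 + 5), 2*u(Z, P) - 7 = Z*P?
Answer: -69/2804 ≈ -0.024608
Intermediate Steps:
u(Z, P) = 7/2 + P*Z/2 (u(Z, P) = 7/2 + (Z*P)/2 = 7/2 + (P*Z)/2 = 7/2 + P*Z/2)
B(H, X) = 72*H (B(H, X) = 9*(H*(3 + 5)) = 9*(H*8) = 9*(8*H) = 72*H)
t(w) = 72*w
(u(-10, 7) + r(-5, -3))/(t(18) + 106) = ((7/2 + (½)*7*(-10)) + (-6 - 1*(-3)))/(72*18 + 106) = ((7/2 - 35) + (-6 + 3))/(1296 + 106) = (-63/2 - 3)/1402 = -69/2*1/1402 = -69/2804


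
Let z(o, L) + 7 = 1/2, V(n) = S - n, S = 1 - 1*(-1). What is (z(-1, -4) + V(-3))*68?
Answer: -102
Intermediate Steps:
S = 2 (S = 1 + 1 = 2)
V(n) = 2 - n
z(o, L) = -13/2 (z(o, L) = -7 + 1/2 = -13/2)
(z(-1, -4) + V(-3))*68 = (-13/2 + (2 - 1*(-3)))*68 = (-13/2 + (2 + 3))*68 = (-13/2 + 5)*68 = -3/2*68 = -102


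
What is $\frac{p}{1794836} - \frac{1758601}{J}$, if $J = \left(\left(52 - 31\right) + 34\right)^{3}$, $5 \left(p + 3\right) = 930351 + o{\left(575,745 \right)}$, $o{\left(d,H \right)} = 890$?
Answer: $- \frac{1562706919643}{149307919750} \approx -10.466$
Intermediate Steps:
$p = \frac{931226}{5}$ ($p = -3 + \frac{930351 + 890}{5} = -3 + \frac{1}{5} \cdot 931241 = -3 + \frac{931241}{5} = \frac{931226}{5} \approx 1.8625 \cdot 10^{5}$)
$J = 166375$ ($J = \left(21 + 34\right)^{3} = 55^{3} = 166375$)
$\frac{p}{1794836} - \frac{1758601}{J} = \frac{931226}{5 \cdot 1794836} - \frac{1758601}{166375} = \frac{931226}{5} \cdot \frac{1}{1794836} - \frac{1758601}{166375} = \frac{465613}{4487090} - \frac{1758601}{166375} = - \frac{1562706919643}{149307919750}$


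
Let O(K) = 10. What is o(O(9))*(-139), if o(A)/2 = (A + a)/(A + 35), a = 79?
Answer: -24742/45 ≈ -549.82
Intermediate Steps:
o(A) = 2*(79 + A)/(35 + A) (o(A) = 2*((A + 79)/(A + 35)) = 2*((79 + A)/(35 + A)) = 2*(79 + A)/(35 + A))
o(O(9))*(-139) = (2*(79 + 10)/(35 + 10))*(-139) = (2*89/45)*(-139) = (2*(1/45)*89)*(-139) = (178/45)*(-139) = -24742/45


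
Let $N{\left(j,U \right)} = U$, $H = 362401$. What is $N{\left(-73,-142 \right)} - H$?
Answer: $-362543$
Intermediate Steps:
$N{\left(-73,-142 \right)} - H = -142 - 362401 = -362543$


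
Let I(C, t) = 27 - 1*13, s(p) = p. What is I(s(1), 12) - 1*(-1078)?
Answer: 1092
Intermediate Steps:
I(C, t) = 14 (I(C, t) = 27 - 13 = 14)
I(s(1), 12) - 1*(-1078) = 14 - 1*(-1078) = 14 + 1078 = 1092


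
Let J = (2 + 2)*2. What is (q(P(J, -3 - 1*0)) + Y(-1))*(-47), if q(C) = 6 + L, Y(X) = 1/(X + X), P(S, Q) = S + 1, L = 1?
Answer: -611/2 ≈ -305.50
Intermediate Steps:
J = 8 (J = 4*2 = 8)
P(S, Q) = 1 + S
Y(X) = 1/(2*X)
q(C) = 7 (q(C) = 6 + 1 = 7)
(q(P(J, -3 - 1*0)) + Y(-1))*(-47) = (7 + (½)/(-1))*(-47) = (7 + (½)*(-1))*(-47) = (7 - ½)*(-47) = (13/2)*(-47) = -611/2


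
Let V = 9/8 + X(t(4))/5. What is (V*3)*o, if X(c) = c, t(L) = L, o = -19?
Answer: -4389/40 ≈ -109.72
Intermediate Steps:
V = 77/40 (V = 9/8 + 4/5 = 9*(⅛) + 4*(⅕) = 9/8 + ⅘ = 77/40 ≈ 1.9250)
(V*3)*o = ((77/40)*3)*(-19) = (231/40)*(-19) = -4389/40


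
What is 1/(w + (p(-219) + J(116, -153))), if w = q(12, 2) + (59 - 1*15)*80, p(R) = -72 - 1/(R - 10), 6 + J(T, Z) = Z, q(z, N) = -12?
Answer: 229/750434 ≈ 0.00030516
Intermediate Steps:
J(T, Z) = -6 + Z
p(R) = -72 - 1/(-10 + R)
w = 3508 (w = -12 + (59 - 1*15)*80 = -12 + (59 - 15)*80 = -12 + 44*80 = -12 + 3520 = 3508)
1/(w + (p(-219) + J(116, -153))) = 1/(3508 + ((719 - 72*(-219))/(-10 - 219) + (-6 - 153))) = 1/(3508 + ((719 + 15768)/(-229) - 159)) = 1/(3508 + (-1/229*16487 - 159)) = 1/(3508 + (-16487/229 - 159)) = 1/(3508 - 52898/229) = 1/(750434/229) = 229/750434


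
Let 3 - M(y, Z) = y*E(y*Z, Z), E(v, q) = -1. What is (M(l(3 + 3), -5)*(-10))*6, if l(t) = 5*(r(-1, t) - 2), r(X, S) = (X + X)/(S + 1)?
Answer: 3540/7 ≈ 505.71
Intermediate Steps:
r(X, S) = 2*X/(1 + S) (r(X, S) = (2*X)/(1 + S) = 2*X/(1 + S))
l(t) = -10 - 10/(1 + t) (l(t) = 5*(2*(-1)/(1 + t) - 2) = 5*(-2/(1 + t) - 2) = 5*(-2 - 2/(1 + t)) = -10 - 10/(1 + t))
M(y, Z) = 3 + y (M(y, Z) = 3 - y*(-1) = 3 - (-1)*y = 3 + y)
(M(l(3 + 3), -5)*(-10))*6 = ((3 + 10*(-2 - (3 + 3))/(1 + (3 + 3)))*(-10))*6 = ((3 + 10*(-2 - 1*6)/(1 + 6))*(-10))*6 = ((3 + 10*(-2 - 6)/7)*(-10))*6 = ((3 + 10*(1/7)*(-8))*(-10))*6 = ((3 - 80/7)*(-10))*6 = -59/7*(-10)*6 = (590/7)*6 = 3540/7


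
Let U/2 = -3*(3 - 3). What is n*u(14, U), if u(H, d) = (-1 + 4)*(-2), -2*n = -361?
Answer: -1083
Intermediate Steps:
n = 361/2 (n = -1/2*(-361) = 361/2 ≈ 180.50)
U = 0 (U = 2*(-3*(3 - 3)) = 2*(-3*0) = 2*0 = 0)
u(H, d) = -6 (u(H, d) = 3*(-2) = -6)
n*u(14, U) = (361/2)*(-6) = -1083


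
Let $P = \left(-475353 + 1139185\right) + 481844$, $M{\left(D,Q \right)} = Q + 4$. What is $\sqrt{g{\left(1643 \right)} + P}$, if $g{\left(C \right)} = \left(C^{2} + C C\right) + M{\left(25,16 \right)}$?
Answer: $\sqrt{6544594} \approx 2558.2$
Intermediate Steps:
$M{\left(D,Q \right)} = 4 + Q$
$g{\left(C \right)} = 20 + 2 C^{2}$ ($g{\left(C \right)} = \left(C^{2} + C C\right) + \left(4 + 16\right) = \left(C^{2} + C^{2}\right) + 20 = 2 C^{2} + 20 = 20 + 2 C^{2}$)
$P = 1145676$ ($P = 663832 + 481844 = 1145676$)
$\sqrt{g{\left(1643 \right)} + P} = \sqrt{\left(20 + 2 \cdot 1643^{2}\right) + 1145676} = \sqrt{\left(20 + 2 \cdot 2699449\right) + 1145676} = \sqrt{\left(20 + 5398898\right) + 1145676} = \sqrt{5398918 + 1145676} = \sqrt{6544594}$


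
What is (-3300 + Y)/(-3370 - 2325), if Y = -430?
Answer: 746/1139 ≈ 0.65496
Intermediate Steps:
(-3300 + Y)/(-3370 - 2325) = (-3300 - 430)/(-3370 - 2325) = -3730/(-5695) = -3730*(-1/5695) = 746/1139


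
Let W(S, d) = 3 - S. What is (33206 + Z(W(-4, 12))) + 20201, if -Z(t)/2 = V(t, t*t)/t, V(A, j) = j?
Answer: 53393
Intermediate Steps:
Z(t) = -2*t (Z(t) = -2*t*t/t = -2*t²/t = -2*t)
(33206 + Z(W(-4, 12))) + 20201 = (33206 - 2*(3 - 1*(-4))) + 20201 = (33206 - 2*(3 + 4)) + 20201 = (33206 - 2*7) + 20201 = (33206 - 14) + 20201 = 33192 + 20201 = 53393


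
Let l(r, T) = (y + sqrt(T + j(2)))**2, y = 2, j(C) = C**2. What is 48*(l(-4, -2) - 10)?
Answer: -192 + 192*sqrt(2) ≈ 79.529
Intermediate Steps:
l(r, T) = (2 + sqrt(4 + T))**2 (l(r, T) = (2 + sqrt(T + 2**2))**2 = (2 + sqrt(T + 4))**2 = (2 + sqrt(4 + T))**2)
48*(l(-4, -2) - 10) = 48*((2 + sqrt(4 - 2))**2 - 10) = 48*((2 + sqrt(2))**2 - 10) = 48*(-10 + (2 + sqrt(2))**2) = -480 + 48*(2 + sqrt(2))**2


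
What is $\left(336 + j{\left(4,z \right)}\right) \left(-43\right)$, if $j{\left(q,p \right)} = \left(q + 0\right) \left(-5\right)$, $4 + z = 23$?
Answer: $-13588$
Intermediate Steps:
$z = 19$ ($z = -4 + 23 = 19$)
$j{\left(q,p \right)} = - 5 q$ ($j{\left(q,p \right)} = q \left(-5\right) = - 5 q$)
$\left(336 + j{\left(4,z \right)}\right) \left(-43\right) = \left(336 - 20\right) \left(-43\right) = 316 \left(-43\right) = -13588$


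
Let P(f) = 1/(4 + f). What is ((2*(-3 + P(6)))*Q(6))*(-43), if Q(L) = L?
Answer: 7482/5 ≈ 1496.4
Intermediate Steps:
((2*(-3 + P(6)))*Q(6))*(-43) = ((2*(-3 + 1/(4 + 6)))*6)*(-43) = ((2*(-3 + 1/10))*6)*(-43) = ((2*(-3 + ⅒))*6)*(-43) = ((2*(-29/10))*6)*(-43) = -29/5*6*(-43) = -174/5*(-43) = 7482/5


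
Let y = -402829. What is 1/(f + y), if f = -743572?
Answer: -1/1146401 ≈ -8.7230e-7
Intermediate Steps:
1/(f + y) = 1/(-743572 - 402829) = 1/(-1146401) = -1/1146401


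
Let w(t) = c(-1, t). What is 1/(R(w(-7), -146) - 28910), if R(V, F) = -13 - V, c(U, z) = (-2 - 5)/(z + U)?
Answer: -8/231391 ≈ -3.4573e-5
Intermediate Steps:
c(U, z) = -7/(U + z)
w(t) = -7/(-1 + t)
1/(R(w(-7), -146) - 28910) = 1/((-13 - (-7)/(-1 - 7)) - 28910) = 1/((-13 - (-7)/(-8)) - 28910) = 1/((-13 - (-7)*(-1)/8) - 28910) = 1/((-13 - 1*7/8) - 28910) = 1/((-13 - 7/8) - 28910) = 1/(-111/8 - 28910) = 1/(-231391/8) = -8/231391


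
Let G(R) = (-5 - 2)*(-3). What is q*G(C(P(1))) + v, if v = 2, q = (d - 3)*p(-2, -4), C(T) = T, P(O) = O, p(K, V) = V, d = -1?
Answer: 338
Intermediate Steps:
q = 16 (q = (-1 - 3)*(-4) = -4*(-4) = 16)
G(R) = 21 (G(R) = -7*(-3) = 21)
q*G(C(P(1))) + v = 16*21 + 2 = 336 + 2 = 338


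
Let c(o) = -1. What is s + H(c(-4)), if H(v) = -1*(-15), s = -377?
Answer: -362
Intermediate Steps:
H(v) = 15
s + H(c(-4)) = -377 + 15 = -362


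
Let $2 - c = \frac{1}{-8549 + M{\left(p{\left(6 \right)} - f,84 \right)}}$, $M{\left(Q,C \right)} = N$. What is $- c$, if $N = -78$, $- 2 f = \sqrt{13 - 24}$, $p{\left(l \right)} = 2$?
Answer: $- \frac{17255}{8627} \approx -2.0001$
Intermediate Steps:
$f = - \frac{i \sqrt{11}}{2}$ ($f = - \frac{\sqrt{13 - 24}}{2} = - \frac{\sqrt{-11}}{2} = - \frac{i \sqrt{11}}{2} \approx - 1.6583 i$)
$M{\left(Q,C \right)} = -78$
$c = \frac{17255}{8627}$ ($c = 2 - \frac{1}{-8549 - 78} = 2 - \frac{1}{-8627} = 2 - - \frac{1}{8627} = 2 + \frac{1}{8627} = \frac{17255}{8627} \approx 2.0001$)
$- c = \left(-1\right) \frac{17255}{8627} = - \frac{17255}{8627}$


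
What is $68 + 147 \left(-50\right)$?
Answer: $-7282$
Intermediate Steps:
$68 + 147 \left(-50\right) = 68 - 7350 = -7282$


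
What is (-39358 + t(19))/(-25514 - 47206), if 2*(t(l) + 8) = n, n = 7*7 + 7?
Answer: 19669/36360 ≈ 0.54095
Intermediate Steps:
n = 56 (n = 49 + 7 = 56)
t(l) = 20 (t(l) = -8 + (½)*56 = -8 + 28 = 20)
(-39358 + t(19))/(-25514 - 47206) = (-39358 + 20)/(-25514 - 47206) = -39338/(-72720) = -39338*(-1/72720) = 19669/36360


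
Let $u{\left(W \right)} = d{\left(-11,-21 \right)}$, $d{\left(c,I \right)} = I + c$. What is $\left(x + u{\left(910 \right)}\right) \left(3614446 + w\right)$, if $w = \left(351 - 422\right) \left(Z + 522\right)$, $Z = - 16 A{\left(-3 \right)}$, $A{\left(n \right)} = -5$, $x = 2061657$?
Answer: $7363514259000$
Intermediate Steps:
$Z = 80$ ($Z = \left(-16\right) \left(-5\right) = 80$)
$u{\left(W \right)} = -32$ ($u{\left(W \right)} = -21 - 11 = -32$)
$w = -42742$ ($w = \left(351 - 422\right) \left(80 + 522\right) = \left(351 - 422\right) 602 = \left(-71\right) 602 = -42742$)
$\left(x + u{\left(910 \right)}\right) \left(3614446 + w\right) = \left(2061657 - 32\right) \left(3614446 - 42742\right) = 2061625 \cdot 3571704 = 7363514259000$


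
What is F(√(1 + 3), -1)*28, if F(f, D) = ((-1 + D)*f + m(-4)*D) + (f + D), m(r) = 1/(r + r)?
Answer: -161/2 ≈ -80.500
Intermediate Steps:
m(r) = 1/(2*r)
F(f, D) = f + 7*D/8 + f*(-1 + D) (F(f, D) = ((-1 + D)*f + ((½)/(-4))*D) + (f + D) = (f*(-1 + D) + ((½)*(-¼))*D) + (D + f) = (f*(-1 + D) - D/8) + (D + f) = (-D/8 + f*(-1 + D)) + (D + f) = f + 7*D/8 + f*(-1 + D))
F(√(1 + 3), -1)*28 = ((⅛)*(-1)*(7 + 8*√(1 + 3)))*28 = ((⅛)*(-1)*(7 + 8*√4))*28 = ((⅛)*(-1)*(7 + 8*2))*28 = ((⅛)*(-1)*(7 + 16))*28 = ((⅛)*(-1)*23)*28 = -23/8*28 = -161/2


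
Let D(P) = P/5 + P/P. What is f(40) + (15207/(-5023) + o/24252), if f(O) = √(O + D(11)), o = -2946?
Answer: -63932987/20302966 + 6*√30/5 ≈ 3.4237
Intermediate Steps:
D(P) = 1 + P/5 (D(P) = P*(⅕) + 1 = P/5 + 1 = 1 + P/5)
f(O) = √(16/5 + O) (f(O) = √(O + (1 + (⅕)*11)) = √(O + (1 + 11/5)) = √(O + 16/5) = √(16/5 + O))
f(40) + (15207/(-5023) + o/24252) = √(80 + 25*40)/5 + (15207/(-5023) - 2946/24252) = √(80 + 1000)/5 + (15207*(-1/5023) - 2946*1/24252) = √1080/5 + (-15207/5023 - 491/4042) = (6*√30)/5 - 63932987/20302966 = 6*√30/5 - 63932987/20302966 = -63932987/20302966 + 6*√30/5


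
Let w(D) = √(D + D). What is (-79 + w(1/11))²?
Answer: (869 - √22)²/121 ≈ 6173.8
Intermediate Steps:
w(D) = √2*√D (w(D) = √(2*D) = √2*√D)
(-79 + w(1/11))² = (-79 + √2*√(1/11))² = (-79 + √2*(√11/11))² = (-79 + √22/11)²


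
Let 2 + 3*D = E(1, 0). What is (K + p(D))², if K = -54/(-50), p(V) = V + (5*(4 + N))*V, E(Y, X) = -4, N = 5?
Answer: 5166529/625 ≈ 8266.5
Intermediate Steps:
D = -2 (D = -⅔ + (⅓)*(-4) = -⅔ - 4/3 = -2)
p(V) = 46*V (p(V) = V + (5*(4 + 5))*V = V + (5*9)*V = V + 45*V = 46*V)
K = 27/25 (K = -54*(-1/50) = 27/25 ≈ 1.0800)
(K + p(D))² = (27/25 + 46*(-2))² = (27/25 - 92)² = (-2273/25)² = 5166529/625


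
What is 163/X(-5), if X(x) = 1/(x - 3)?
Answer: -1304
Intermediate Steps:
X(x) = 1/(-3 + x)
163/X(-5) = 163/(1/(-3 - 5)) = 163/(1/(-8)) = 163/(-1/8) = 163*(-8) = -1304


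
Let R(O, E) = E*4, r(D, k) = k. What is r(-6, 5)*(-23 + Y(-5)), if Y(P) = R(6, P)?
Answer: -215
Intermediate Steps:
R(O, E) = 4*E
Y(P) = 4*P
r(-6, 5)*(-23 + Y(-5)) = 5*(-23 + 4*(-5)) = 5*(-23 - 20) = 5*(-43) = -215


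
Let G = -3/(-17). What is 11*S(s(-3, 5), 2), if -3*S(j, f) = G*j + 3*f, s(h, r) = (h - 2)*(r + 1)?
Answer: -44/17 ≈ -2.5882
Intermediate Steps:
s(h, r) = (1 + r)*(-2 + h) (s(h, r) = (-2 + h)*(1 + r) = (1 + r)*(-2 + h))
G = 3/17 (G = -3*(-1/17) = 3/17 ≈ 0.17647)
S(j, f) = -f - j/17 (S(j, f) = -(3*j/17 + 3*f)/3 = -(3*f + 3*j/17)/3 = -f - j/17)
11*S(s(-3, 5), 2) = 11*(-1*2 - (-2 - 3 - 2*5 - 3*5)/17) = 11*(-2 - (-2 - 3 - 10 - 15)/17) = 11*(-2 - 1/17*(-30)) = 11*(-2 + 30/17) = 11*(-4/17) = -44/17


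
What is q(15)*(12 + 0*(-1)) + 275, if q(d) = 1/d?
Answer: 1379/5 ≈ 275.80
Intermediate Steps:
q(15)*(12 + 0*(-1)) + 275 = (12 + 0*(-1))/15 + 275 = (12 + 0)/15 + 275 = (1/15)*12 + 275 = ⅘ + 275 = 1379/5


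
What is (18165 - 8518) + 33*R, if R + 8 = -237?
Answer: 1562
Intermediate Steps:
R = -245 (R = -8 - 237 = -245)
(18165 - 8518) + 33*R = (18165 - 8518) + 33*(-245) = 9647 - 8085 = 1562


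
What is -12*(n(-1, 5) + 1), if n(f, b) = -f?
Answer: -24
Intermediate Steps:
-12*(n(-1, 5) + 1) = -12*(-1*(-1) + 1) = -12*(1 + 1) = -12*2 = -24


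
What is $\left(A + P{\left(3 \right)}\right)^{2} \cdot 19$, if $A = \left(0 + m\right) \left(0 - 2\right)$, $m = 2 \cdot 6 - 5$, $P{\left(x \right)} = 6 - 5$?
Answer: $3211$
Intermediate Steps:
$P{\left(x \right)} = 1$
$m = 7$ ($m = 12 - 5 = 7$)
$A = -14$ ($A = \left(0 + 7\right) \left(0 - 2\right) = 7 \left(-2\right) = -14$)
$\left(A + P{\left(3 \right)}\right)^{2} \cdot 19 = \left(-14 + 1\right)^{2} \cdot 19 = \left(-13\right)^{2} \cdot 19 = 169 \cdot 19 = 3211$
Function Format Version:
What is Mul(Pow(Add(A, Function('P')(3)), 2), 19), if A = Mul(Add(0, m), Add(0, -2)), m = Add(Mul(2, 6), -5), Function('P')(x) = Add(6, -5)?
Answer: 3211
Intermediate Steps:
Function('P')(x) = 1
m = 7 (m = Add(12, -5) = 7)
A = -14 (A = Mul(Add(0, 7), Add(0, -2)) = Mul(7, -2) = -14)
Mul(Pow(Add(A, Function('P')(3)), 2), 19) = Mul(Pow(Add(-14, 1), 2), 19) = Mul(Pow(-13, 2), 19) = Mul(169, 19) = 3211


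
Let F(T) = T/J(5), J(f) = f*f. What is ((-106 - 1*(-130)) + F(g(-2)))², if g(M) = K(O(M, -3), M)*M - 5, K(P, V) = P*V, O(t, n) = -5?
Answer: 529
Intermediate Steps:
J(f) = f²
g(M) = -5 - 5*M² (g(M) = (-5*M)*M - 5 = -5*M² - 5 = -5 - 5*M²)
F(T) = T/25 (F(T) = T/(5²) = T/25)
((-106 - 1*(-130)) + F(g(-2)))² = ((-106 - 1*(-130)) + (-5 - 5*(-2)²)/25)² = ((-106 + 130) + (-5 - 5*4)/25)² = (24 + (-5 - 20)/25)² = (24 + (1/25)*(-25))² = (24 - 1)² = 23² = 529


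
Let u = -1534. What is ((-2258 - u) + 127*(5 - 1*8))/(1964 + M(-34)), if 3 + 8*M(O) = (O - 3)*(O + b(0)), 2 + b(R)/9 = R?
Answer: -8840/17633 ≈ -0.50133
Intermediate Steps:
b(R) = -18 + 9*R
M(O) = -3/8 + (-18 + O)*(-3 + O)/8 (M(O) = -3/8 + ((O - 3)*(O + (-18 + 9*0)))/8 = -3/8 + ((-3 + O)*(O + (-18 + 0)))/8 = -3/8 + ((-3 + O)*(O - 18))/8 = -3/8 + ((-3 + O)*(-18 + O))/8 = -3/8 + ((-18 + O)*(-3 + O))/8 = -3/8 + (-18 + O)*(-3 + O)/8)
((-2258 - u) + 127*(5 - 1*8))/(1964 + M(-34)) = ((-2258 - 1*(-1534)) + 127*(5 - 1*8))/(1964 + (51/8 - 21/8*(-34) + (⅛)*(-34)²)) = ((-2258 + 1534) + 127*(5 - 8))/(1964 + (51/8 + 357/4 + (⅛)*1156)) = (-724 + 127*(-3))/(1964 + (51/8 + 357/4 + 289/2)) = (-724 - 381)/(1964 + 1921/8) = -1105/17633/8 = -1105*8/17633 = -8840/17633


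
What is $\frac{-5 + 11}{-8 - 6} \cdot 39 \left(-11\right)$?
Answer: $\frac{1287}{7} \approx 183.86$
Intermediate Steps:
$\frac{-5 + 11}{-8 - 6} \cdot 39 \left(-11\right) = \frac{6}{-14} \cdot 39 \left(-11\right) = 6 \left(- \frac{1}{14}\right) 39 \left(-11\right) = \left(- \frac{3}{7}\right) 39 \left(-11\right) = \left(- \frac{117}{7}\right) \left(-11\right) = \frac{1287}{7}$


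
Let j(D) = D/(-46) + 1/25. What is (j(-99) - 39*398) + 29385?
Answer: 15944971/1150 ≈ 13865.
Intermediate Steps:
j(D) = 1/25 - D/46 (j(D) = D*(-1/46) + 1*(1/25) = -D/46 + 1/25 = 1/25 - D/46)
(j(-99) - 39*398) + 29385 = ((1/25 - 1/46*(-99)) - 39*398) + 29385 = ((1/25 + 99/46) - 15522) + 29385 = (2521/1150 - 15522) + 29385 = -17847779/1150 + 29385 = 15944971/1150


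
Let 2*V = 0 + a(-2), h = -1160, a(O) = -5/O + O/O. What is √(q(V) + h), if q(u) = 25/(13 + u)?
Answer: 2*I*√1008015/59 ≈ 34.034*I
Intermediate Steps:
a(O) = 1 - 5/O (a(O) = -5/O + 1 = 1 - 5/O)
V = 7/4 (V = (0 + (-5 - 2)/(-2))/2 = (0 - ½*(-7))/2 = (0 + 7/2)/2 = (½)*(7/2) = 7/4 ≈ 1.7500)
√(q(V) + h) = √(25/(13 + 7/4) - 1160) = √(25/(59/4) - 1160) = √(25*(4/59) - 1160) = √(100/59 - 1160) = √(-68340/59) = 2*I*√1008015/59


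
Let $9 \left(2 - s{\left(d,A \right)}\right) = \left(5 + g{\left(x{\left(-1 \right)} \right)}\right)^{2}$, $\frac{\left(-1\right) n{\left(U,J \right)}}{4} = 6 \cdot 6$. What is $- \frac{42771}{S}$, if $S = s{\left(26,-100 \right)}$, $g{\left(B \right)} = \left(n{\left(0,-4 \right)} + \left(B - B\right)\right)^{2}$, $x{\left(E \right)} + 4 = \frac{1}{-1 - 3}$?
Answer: $\frac{384939}{430189063} \approx 0.00089481$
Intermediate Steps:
$n{\left(U,J \right)} = -144$ ($n{\left(U,J \right)} = - 4 \cdot 6 \cdot 6 = \left(-4\right) 36 = -144$)
$x{\left(E \right)} = - \frac{17}{4}$ ($x{\left(E \right)} = -4 + \frac{1}{-1 - 3} = -4 + \frac{1}{-4} = -4 - \frac{1}{4} = - \frac{17}{4}$)
$g{\left(B \right)} = 20736$ ($g{\left(B \right)} = \left(-144 + \left(B - B\right)\right)^{2} = \left(-144 + 0\right)^{2} = \left(-144\right)^{2} = 20736$)
$s{\left(d,A \right)} = - \frac{430189063}{9}$ ($s{\left(d,A \right)} = 2 - \frac{\left(5 + 20736\right)^{2}}{9} = 2 - \frac{20741^{2}}{9} = 2 - \frac{430189081}{9} = - \frac{430189063}{9}$)
$S = - \frac{430189063}{9} \approx -4.7799 \cdot 10^{7}$
$- \frac{42771}{S} = - \frac{42771}{- \frac{430189063}{9}} = \left(-42771\right) \left(- \frac{9}{430189063}\right) = \frac{384939}{430189063}$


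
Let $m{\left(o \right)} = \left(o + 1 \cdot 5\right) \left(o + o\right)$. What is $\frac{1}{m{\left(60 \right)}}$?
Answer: $\frac{1}{7800} \approx 0.00012821$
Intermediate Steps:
$m{\left(o \right)} = 2 o \left(5 + o\right)$ ($m{\left(o \right)} = \left(o + 5\right) 2 o = \left(5 + o\right) 2 o = 2 o \left(5 + o\right)$)
$\frac{1}{m{\left(60 \right)}} = \frac{1}{2 \cdot 60 \left(5 + 60\right)} = \frac{1}{2 \cdot 60 \cdot 65} = \frac{1}{7800}$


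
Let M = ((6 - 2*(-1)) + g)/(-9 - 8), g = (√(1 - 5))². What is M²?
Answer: 16/289 ≈ 0.055363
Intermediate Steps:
g = -4 (g = (√(-4))² = (2*I)² = -4)
M = -4/17 (M = ((6 - 2*(-1)) - 4)/(-9 - 8) = ((6 + 2) - 4)/(-17) = (8 - 4)*(-1/17) = 4*(-1/17) = -4/17 ≈ -0.23529)
M² = (-4/17)² = 16/289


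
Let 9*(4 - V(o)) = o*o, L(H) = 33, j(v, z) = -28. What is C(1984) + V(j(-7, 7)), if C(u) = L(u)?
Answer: -451/9 ≈ -50.111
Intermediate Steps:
C(u) = 33
V(o) = 4 - o**2/9 (V(o) = 4 - o*o/9 = 4 - o**2/9)
C(1984) + V(j(-7, 7)) = 33 + (4 - 1/9*(-28)**2) = 33 + (4 - 1/9*784) = 33 + (4 - 784/9) = 33 - 748/9 = -451/9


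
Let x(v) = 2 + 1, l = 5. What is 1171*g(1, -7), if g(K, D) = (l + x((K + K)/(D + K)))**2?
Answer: 74944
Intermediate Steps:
x(v) = 3
g(K, D) = 64 (g(K, D) = (5 + 3)**2 = 8**2 = 64)
1171*g(1, -7) = 1171*64 = 74944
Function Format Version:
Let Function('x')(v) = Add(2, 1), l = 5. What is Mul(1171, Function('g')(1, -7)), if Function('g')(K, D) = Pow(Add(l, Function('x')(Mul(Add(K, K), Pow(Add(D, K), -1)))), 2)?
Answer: 74944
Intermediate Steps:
Function('x')(v) = 3
Function('g')(K, D) = 64 (Function('g')(K, D) = Pow(Add(5, 3), 2) = Pow(8, 2) = 64)
Mul(1171, Function('g')(1, -7)) = Mul(1171, 64) = 74944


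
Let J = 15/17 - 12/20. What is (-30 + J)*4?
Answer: -10104/85 ≈ -118.87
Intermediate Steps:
J = 24/85 (J = 15*(1/17) - 12*1/20 = 15/17 - ⅗ = 24/85 ≈ 0.28235)
(-30 + J)*4 = (-30 + 24/85)*4 = -2526/85*4 = -10104/85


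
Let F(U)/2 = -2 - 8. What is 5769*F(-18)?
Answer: -115380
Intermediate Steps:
F(U) = -20 (F(U) = 2*(-2 - 8) = 2*(-10) = -20)
5769*F(-18) = 5769*(-20) = -115380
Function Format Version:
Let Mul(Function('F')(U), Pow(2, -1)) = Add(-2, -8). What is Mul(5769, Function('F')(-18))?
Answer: -115380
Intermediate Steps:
Function('F')(U) = -20 (Function('F')(U) = Mul(2, Add(-2, -8)) = Mul(2, -10) = -20)
Mul(5769, Function('F')(-18)) = Mul(5769, -20) = -115380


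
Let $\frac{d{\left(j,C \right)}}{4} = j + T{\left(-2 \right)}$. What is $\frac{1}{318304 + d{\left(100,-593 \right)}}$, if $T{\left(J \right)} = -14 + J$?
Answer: $\frac{1}{318640} \approx 3.1383 \cdot 10^{-6}$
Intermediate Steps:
$d{\left(j,C \right)} = -64 + 4 j$ ($d{\left(j,C \right)} = 4 \left(j - 16\right) = 4 \left(-16 + j\right) = -64 + 4 j$)
$\frac{1}{318304 + d{\left(100,-593 \right)}} = \frac{1}{318304 + \left(-64 + 4 \cdot 100\right)} = \frac{1}{318304 + \left(-64 + 400\right)} = \frac{1}{318304 + 336} = \frac{1}{318640}$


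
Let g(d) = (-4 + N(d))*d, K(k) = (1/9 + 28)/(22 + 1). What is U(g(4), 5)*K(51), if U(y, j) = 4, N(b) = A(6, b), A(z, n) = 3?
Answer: 44/9 ≈ 4.8889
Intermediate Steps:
N(b) = 3
K(k) = 11/9 (K(k) = (1/9 + 28)/23 = (253/9)*(1/23) = 11/9)
g(d) = -d (g(d) = (-4 + 3)*d = -d)
U(g(4), 5)*K(51) = 4*(11/9) = 44/9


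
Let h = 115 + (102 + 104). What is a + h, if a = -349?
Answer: -28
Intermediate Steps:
h = 321 (h = 115 + 206 = 321)
a + h = -349 + 321 = -28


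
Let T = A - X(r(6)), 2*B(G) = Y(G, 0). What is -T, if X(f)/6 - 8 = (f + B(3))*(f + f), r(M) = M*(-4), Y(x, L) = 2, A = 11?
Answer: 6661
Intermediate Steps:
B(G) = 1 (B(G) = (½)*2 = 1)
r(M) = -4*M
X(f) = 48 + 12*f*(1 + f) (X(f) = 48 + 6*((f + 1)*(f + f)) = 48 + 6*((1 + f)*(2*f)) = 48 + 6*(2*f*(1 + f)) = 48 + 12*f*(1 + f))
T = -6661 (T = 11 - (48 + 12*(-4*6) + 12*(-4*6)²) = 11 - (48 + 12*(-24) + 12*(-24)²) = 11 - (48 - 288 + 12*576) = 11 - (48 - 288 + 6912) = 11 - 1*6672 = 11 - 6672 = -6661)
-T = -1*(-6661) = 6661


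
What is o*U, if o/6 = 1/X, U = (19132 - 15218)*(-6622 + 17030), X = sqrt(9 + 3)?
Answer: 40736912*sqrt(3) ≈ 7.0558e+7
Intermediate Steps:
X = 2*sqrt(3) (X = sqrt(12) = 2*sqrt(3) ≈ 3.4641)
U = 40736912 (U = 3914*10408 = 40736912)
o = sqrt(3) (o = 6/((2*sqrt(3))) = 6*(sqrt(3)/6) = sqrt(3) ≈ 1.7320)
o*U = sqrt(3)*40736912 = 40736912*sqrt(3)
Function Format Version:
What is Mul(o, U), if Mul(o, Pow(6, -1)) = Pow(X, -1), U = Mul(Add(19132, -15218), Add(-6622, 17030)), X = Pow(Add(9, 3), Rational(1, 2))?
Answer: Mul(40736912, Pow(3, Rational(1, 2))) ≈ 7.0558e+7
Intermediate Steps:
X = Mul(2, Pow(3, Rational(1, 2))) (X = Pow(12, Rational(1, 2)) = Mul(2, Pow(3, Rational(1, 2))) ≈ 3.4641)
U = 40736912 (U = Mul(3914, 10408) = 40736912)
o = Pow(3, Rational(1, 2)) (o = Mul(6, Pow(Mul(2, Pow(3, Rational(1, 2))), -1)) = Mul(6, Mul(Rational(1, 6), Pow(3, Rational(1, 2)))) = Pow(3, Rational(1, 2)) ≈ 1.7320)
Mul(o, U) = Mul(Pow(3, Rational(1, 2)), 40736912) = Mul(40736912, Pow(3, Rational(1, 2)))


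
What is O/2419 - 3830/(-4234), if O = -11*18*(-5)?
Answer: 6728215/5121023 ≈ 1.3138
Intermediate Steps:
O = 990 (O = -198*(-5) = 990)
O/2419 - 3830/(-4234) = 990/2419 - 3830/(-4234) = 990*(1/2419) - 3830*(-1/4234) = 990/2419 + 1915/2117 = 6728215/5121023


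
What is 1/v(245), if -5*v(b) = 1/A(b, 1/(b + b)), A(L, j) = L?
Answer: -1225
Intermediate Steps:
v(b) = -1/(5*b)
1/v(245) = 1/(-⅕/245) = 1/(-⅕*1/245) = 1/(-1/1225) = -1225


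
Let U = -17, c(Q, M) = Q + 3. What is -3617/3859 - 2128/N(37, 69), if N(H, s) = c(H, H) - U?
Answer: -443059/11577 ≈ -38.271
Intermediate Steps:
c(Q, M) = 3 + Q
N(H, s) = 20 + H (N(H, s) = (3 + H) - 1*(-17) = (3 + H) + 17 = 20 + H)
-3617/3859 - 2128/N(37, 69) = -3617/3859 - 2128/(20 + 37) = -3617*1/3859 - 2128/57 = -3617/3859 - 2128*1/57 = -3617/3859 - 112/3 = -443059/11577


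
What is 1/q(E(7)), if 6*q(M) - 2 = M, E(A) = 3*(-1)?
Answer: -6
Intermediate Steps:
E(A) = -3
q(M) = 1/3 + M/6
1/q(E(7)) = 1/(1/3 + (1/6)*(-3)) = 1/(1/3 - 1/2) = 1/(-1/6) = -6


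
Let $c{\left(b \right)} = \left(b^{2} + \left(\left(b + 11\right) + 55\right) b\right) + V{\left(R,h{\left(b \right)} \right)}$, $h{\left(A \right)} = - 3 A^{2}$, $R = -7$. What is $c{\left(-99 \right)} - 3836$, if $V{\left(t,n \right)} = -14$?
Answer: $9218$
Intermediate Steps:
$c{\left(b \right)} = -14 + b^{2} + b \left(66 + b\right)$ ($c{\left(b \right)} = \left(b^{2} + \left(\left(b + 11\right) + 55\right) b\right) - 14 = \left(b^{2} + \left(\left(11 + b\right) + 55\right) b\right) - 14 = \left(b^{2} + \left(66 + b\right) b\right) - 14 = \left(b^{2} + b \left(66 + b\right)\right) - 14 = -14 + b^{2} + b \left(66 + b\right)$)
$c{\left(-99 \right)} - 3836 = \left(-14 + 2 \left(-99\right)^{2} + 66 \left(-99\right)\right) - 3836 = \left(-14 + 2 \cdot 9801 - 6534\right) - 3836 = \left(-14 + 19602 - 6534\right) - 3836 = 13054 - 3836 = 9218$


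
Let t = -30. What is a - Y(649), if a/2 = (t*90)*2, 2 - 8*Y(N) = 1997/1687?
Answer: -145758177/13496 ≈ -10800.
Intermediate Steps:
Y(N) = 1377/13496 (Y(N) = ¼ - 1997/(8*1687) = ¼ - ⅛*1997/1687 = ¼ - 1997/13496 = 1377/13496)
a = -10800 (a = 2*(-30*90*2) = 2*(-2700*2) = 2*(-5400) = -10800)
a - Y(649) = -10800 - 1*1377/13496 = -10800 - 1377/13496 = -145758177/13496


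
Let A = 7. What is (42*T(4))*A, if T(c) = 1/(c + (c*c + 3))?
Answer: 294/23 ≈ 12.783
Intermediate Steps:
T(c) = 1/(3 + c + c²) (T(c) = 1/(c + (c² + 3)) = 1/(c + (3 + c²)) = 1/(3 + c + c²))
(42*T(4))*A = (42/(3 + 4 + 4²))*7 = (42/(3 + 4 + 16))*7 = (42/23)*7 = 294/23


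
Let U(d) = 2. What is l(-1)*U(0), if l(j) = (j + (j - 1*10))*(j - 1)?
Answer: 48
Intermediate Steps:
l(j) = (-1 + j)*(-10 + 2*j) (l(j) = (j + (j - 10))*(-1 + j) = (j + (-10 + j))*(-1 + j) = (-10 + 2*j)*(-1 + j) = (-1 + j)*(-10 + 2*j))
l(-1)*U(0) = (10 - 12*(-1) + 2*(-1)²)*2 = (10 + 12 + 2*1)*2 = (10 + 12 + 2)*2 = 24*2 = 48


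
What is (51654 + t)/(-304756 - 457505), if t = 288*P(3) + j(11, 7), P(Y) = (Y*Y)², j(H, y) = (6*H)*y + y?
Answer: -75451/762261 ≈ -0.098983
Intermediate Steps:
j(H, y) = y + 6*H*y (j(H, y) = 6*H*y + y = y + 6*H*y)
P(Y) = Y⁴ (P(Y) = (Y²)² = Y⁴)
t = 23797 (t = 288*3⁴ + 7*(1 + 6*11) = 288*81 + 7*(1 + 66) = 23328 + 7*67 = 23328 + 469 = 23797)
(51654 + t)/(-304756 - 457505) = (51654 + 23797)/(-304756 - 457505) = 75451/(-762261) = 75451*(-1/762261) = -75451/762261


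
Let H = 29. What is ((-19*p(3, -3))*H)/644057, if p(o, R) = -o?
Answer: 1653/644057 ≈ 0.0025665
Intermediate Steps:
((-19*p(3, -3))*H)/644057 = (-(-19)*3*29)/644057 = (-19*(-3)*29)*(1/644057) = (57*29)*(1/644057) = 1653*(1/644057) = 1653/644057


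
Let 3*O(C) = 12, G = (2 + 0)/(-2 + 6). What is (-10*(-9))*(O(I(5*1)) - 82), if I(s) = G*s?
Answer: -7020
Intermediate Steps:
G = ½ (G = 2/4 = 2*(¼) = ½ ≈ 0.50000)
I(s) = s/2
O(C) = 4 (O(C) = (⅓)*12 = 4)
(-10*(-9))*(O(I(5*1)) - 82) = (-10*(-9))*(4 - 82) = 90*(-78) = -7020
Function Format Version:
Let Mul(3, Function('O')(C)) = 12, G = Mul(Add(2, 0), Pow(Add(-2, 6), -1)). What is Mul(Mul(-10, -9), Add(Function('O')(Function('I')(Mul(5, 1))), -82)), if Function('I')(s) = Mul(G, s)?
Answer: -7020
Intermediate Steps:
G = Rational(1, 2) (G = Mul(2, Pow(4, -1)) = Mul(2, Rational(1, 4)) = Rational(1, 2) ≈ 0.50000)
Function('I')(s) = Mul(Rational(1, 2), s)
Function('O')(C) = 4 (Function('O')(C) = Mul(Rational(1, 3), 12) = 4)
Mul(Mul(-10, -9), Add(Function('O')(Function('I')(Mul(5, 1))), -82)) = Mul(Mul(-10, -9), Add(4, -82)) = Mul(90, -78) = -7020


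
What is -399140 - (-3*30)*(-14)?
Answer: -400400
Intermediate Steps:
-399140 - (-3*30)*(-14) = -399140 - (-90)*(-14) = -399140 - 1*1260 = -399140 - 1260 = -400400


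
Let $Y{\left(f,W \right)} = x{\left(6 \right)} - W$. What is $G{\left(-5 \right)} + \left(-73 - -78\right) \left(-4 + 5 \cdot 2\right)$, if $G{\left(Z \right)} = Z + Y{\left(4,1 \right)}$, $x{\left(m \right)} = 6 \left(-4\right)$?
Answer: $0$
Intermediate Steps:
$x{\left(m \right)} = -24$
$Y{\left(f,W \right)} = -24 - W$
$G{\left(Z \right)} = -25 + Z$ ($G{\left(Z \right)} = Z - 25 = -25 + Z$)
$G{\left(-5 \right)} + \left(-73 - -78\right) \left(-4 + 5 \cdot 2\right) = \left(-25 - 5\right) + \left(-73 - -78\right) \left(-4 + 5 \cdot 2\right) = -30 + \left(-73 + 78\right) \left(-4 + 10\right) = -30 + 5 \cdot 6 = -30 + 30 = 0$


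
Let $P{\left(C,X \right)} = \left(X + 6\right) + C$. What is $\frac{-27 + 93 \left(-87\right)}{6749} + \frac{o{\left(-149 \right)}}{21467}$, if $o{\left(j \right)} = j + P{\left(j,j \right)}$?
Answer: $- \frac{177245415}{144880783} \approx -1.2234$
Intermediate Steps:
$P{\left(C,X \right)} = 6 + C + X$ ($P{\left(C,X \right)} = \left(6 + X\right) + C = 6 + C + X$)
$o{\left(j \right)} = 6 + 3 j$ ($o{\left(j \right)} = j + \left(6 + j + j\right) = j + \left(6 + 2 j\right) = 6 + 3 j$)
$\frac{-27 + 93 \left(-87\right)}{6749} + \frac{o{\left(-149 \right)}}{21467} = \frac{-27 + 93 \left(-87\right)}{6749} + \frac{6 + 3 \left(-149\right)}{21467} = \left(-27 - 8091\right) \frac{1}{6749} + \left(6 - 447\right) \frac{1}{21467} = \left(-8118\right) \frac{1}{6749} - \frac{441}{21467} = - \frac{8118}{6749} - \frac{441}{21467} = - \frac{177245415}{144880783}$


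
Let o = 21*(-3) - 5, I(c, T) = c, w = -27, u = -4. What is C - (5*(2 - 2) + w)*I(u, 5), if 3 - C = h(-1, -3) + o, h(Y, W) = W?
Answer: -34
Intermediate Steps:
o = -68 (o = -63 - 5 = -68)
C = 74 (C = 3 - (-3 - 68) = 3 - 1*(-71) = 3 + 71 = 74)
C - (5*(2 - 2) + w)*I(u, 5) = 74 - (5*(2 - 2) - 27)*(-4) = 74 - (5*0 - 27)*(-4) = 74 - (0 - 27)*(-4) = 74 - (-27)*(-4) = 74 - 1*108 = 74 - 108 = -34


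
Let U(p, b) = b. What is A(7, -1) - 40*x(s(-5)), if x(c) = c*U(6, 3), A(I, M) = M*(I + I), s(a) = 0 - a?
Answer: -614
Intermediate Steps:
s(a) = -a
A(I, M) = 2*I*M (A(I, M) = M*(2*I) = 2*I*M)
x(c) = 3*c (x(c) = c*3 = 3*c)
A(7, -1) - 40*x(s(-5)) = 2*7*(-1) - 120*(-1*(-5)) = -14 - 120*5 = -14 - 40*15 = -14 - 600 = -614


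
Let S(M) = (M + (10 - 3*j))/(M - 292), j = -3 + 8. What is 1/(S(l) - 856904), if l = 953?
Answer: -661/566412596 ≈ -1.1670e-6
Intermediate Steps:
j = 5
S(M) = (-5 + M)/(-292 + M) (S(M) = (M + (10 - 3*5))/(M - 292) = (M + (10 - 15))/(-292 + M) = (M - 5)/(-292 + M) = (-5 + M)/(-292 + M))
1/(S(l) - 856904) = 1/((-5 + 953)/(-292 + 953) - 856904) = 1/(948/661 - 856904) = 1/(-566412596/661) = -661/566412596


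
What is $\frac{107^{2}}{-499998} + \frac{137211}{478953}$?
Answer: $\frac{7013521409}{26608393566} \approx 0.26358$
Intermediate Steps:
$\frac{107^{2}}{-499998} + \frac{137211}{478953} = 11449 \left(- \frac{1}{499998}\right) + 137211 \cdot \frac{1}{478953} = - \frac{11449}{499998} + \frac{45737}{159651} = \frac{7013521409}{26608393566}$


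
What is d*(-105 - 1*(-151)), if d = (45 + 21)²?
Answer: 200376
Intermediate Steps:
d = 4356 (d = 66² = 4356)
d*(-105 - 1*(-151)) = 4356*(-105 - 1*(-151)) = 4356*(-105 + 151) = 4356*46 = 200376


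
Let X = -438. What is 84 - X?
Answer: 522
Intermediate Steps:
84 - X = 84 - 1*(-438) = 84 + 438 = 522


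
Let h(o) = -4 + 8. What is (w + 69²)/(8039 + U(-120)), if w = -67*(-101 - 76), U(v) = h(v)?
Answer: 5540/2681 ≈ 2.0664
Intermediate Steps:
h(o) = 4
U(v) = 4
w = 11859 (w = -67*(-177) = 11859)
(w + 69²)/(8039 + U(-120)) = (11859 + 69²)/(8039 + 4) = (11859 + 4761)/8043 = 16620*(1/8043) = 5540/2681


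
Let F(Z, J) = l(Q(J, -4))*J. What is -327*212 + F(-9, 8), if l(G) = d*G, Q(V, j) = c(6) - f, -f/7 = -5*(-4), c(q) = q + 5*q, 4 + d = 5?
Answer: -67916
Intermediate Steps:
d = 1 (d = -4 + 5 = 1)
c(q) = 6*q
f = -140 (f = -(-35)*(-4) = -7*20 = -140)
Q(V, j) = 176 (Q(V, j) = 6*6 - 1*(-140) = 36 + 140 = 176)
l(G) = G (l(G) = 1*G = G)
F(Z, J) = 176*J
-327*212 + F(-9, 8) = -327*212 + 176*8 = -69324 + 1408 = -67916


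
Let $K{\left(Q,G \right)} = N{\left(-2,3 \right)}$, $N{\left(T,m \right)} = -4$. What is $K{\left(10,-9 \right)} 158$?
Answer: $-632$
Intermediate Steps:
$K{\left(Q,G \right)} = -4$
$K{\left(10,-9 \right)} 158 = \left(-4\right) 158 = -632$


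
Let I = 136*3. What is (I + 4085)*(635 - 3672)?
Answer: -13645241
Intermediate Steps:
I = 408
(I + 4085)*(635 - 3672) = (408 + 4085)*(635 - 3672) = 4493*(-3037) = -13645241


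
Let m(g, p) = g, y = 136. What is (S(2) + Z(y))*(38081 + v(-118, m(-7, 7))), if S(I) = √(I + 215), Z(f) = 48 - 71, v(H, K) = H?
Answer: -873149 + 37963*√217 ≈ -3.1392e+5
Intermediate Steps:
Z(f) = -23
S(I) = √(215 + I)
(S(2) + Z(y))*(38081 + v(-118, m(-7, 7))) = (√(215 + 2) - 23)*(38081 - 118) = (√217 - 23)*37963 = (-23 + √217)*37963 = -873149 + 37963*√217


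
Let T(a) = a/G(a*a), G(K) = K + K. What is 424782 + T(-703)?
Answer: 597243491/1406 ≈ 4.2478e+5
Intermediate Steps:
G(K) = 2*K
T(a) = 1/(2*a) (T(a) = a/((2*(a*a))) = a/((2*a²)) = a*(1/(2*a²)) = 1/(2*a))
424782 + T(-703) = 424782 + (½)/(-703) = 424782 + (½)*(-1/703) = 424782 - 1/1406 = 597243491/1406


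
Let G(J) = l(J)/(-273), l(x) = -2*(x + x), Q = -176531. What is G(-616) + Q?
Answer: -6885061/39 ≈ -1.7654e+5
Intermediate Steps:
l(x) = -4*x
G(J) = 4*J/273 (G(J) = -4*J/(-273) = -4*J*(-1/273) = 4*J/273)
G(-616) + Q = (4/273)*(-616) - 176531 = -352/39 - 176531 = -6885061/39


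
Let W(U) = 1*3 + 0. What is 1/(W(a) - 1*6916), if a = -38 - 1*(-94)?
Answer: -1/6913 ≈ -0.00014465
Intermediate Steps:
a = 56 (a = -38 + 94 = 56)
W(U) = 3 (W(U) = 3 + 0 = 3)
1/(W(a) - 1*6916) = 1/(3 - 1*6916) = 1/(3 - 6916) = 1/(-6913) = -1/6913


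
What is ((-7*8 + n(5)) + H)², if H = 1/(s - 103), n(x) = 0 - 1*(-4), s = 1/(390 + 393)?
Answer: 17593654081441/6504099904 ≈ 2705.0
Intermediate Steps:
s = 1/783 ≈ 0.0012771
n(x) = 4 (n(x) = 0 + 4 = 4)
H = -783/80648 (H = 1/(1/783 - 103) = 1/(-80648/783) = -783/80648 ≈ -0.0097089)
((-7*8 + n(5)) + H)² = ((-7*8 + 4) - 783/80648)² = ((-56 + 4) - 783/80648)² = (-52 - 783/80648)² = (-4194479/80648)² = 17593654081441/6504099904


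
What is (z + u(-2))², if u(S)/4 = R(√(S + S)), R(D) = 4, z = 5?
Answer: 441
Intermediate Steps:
u(S) = 16 (u(S) = 4*4 = 16)
(z + u(-2))² = (5 + 16)² = 21² = 441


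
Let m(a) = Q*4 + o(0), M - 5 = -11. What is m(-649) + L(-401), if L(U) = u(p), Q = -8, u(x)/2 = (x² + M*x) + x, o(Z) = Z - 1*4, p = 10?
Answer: 64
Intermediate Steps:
M = -6 (M = 5 - 11 = -6)
o(Z) = -4 + Z (o(Z) = Z - 4 = -4 + Z)
u(x) = -10*x + 2*x² (u(x) = 2*((x² - 6*x) + x) = 2*(x² - 5*x) = -10*x + 2*x²)
L(U) = 100 (L(U) = 2*10*(-5 + 10) = 2*10*5 = 100)
m(a) = -36 (m(a) = -8*4 + (-4 + 0) = -32 - 4 = -36)
m(-649) + L(-401) = -36 + 100 = 64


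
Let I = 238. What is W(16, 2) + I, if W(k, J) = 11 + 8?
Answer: 257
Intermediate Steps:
W(k, J) = 19
W(16, 2) + I = 19 + 238 = 257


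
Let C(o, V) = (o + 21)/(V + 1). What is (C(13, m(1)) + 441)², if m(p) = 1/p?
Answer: 209764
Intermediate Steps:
m(p) = 1/p
C(o, V) = (21 + o)/(1 + V)
(C(13, m(1)) + 441)² = ((21 + 13)/(1 + 1/1) + 441)² = (34/(1 + 1) + 441)² = (34/2 + 441)² = ((½)*34 + 441)² = (17 + 441)² = 458² = 209764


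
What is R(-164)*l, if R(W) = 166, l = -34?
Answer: -5644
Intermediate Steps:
R(-164)*l = 166*(-34) = -5644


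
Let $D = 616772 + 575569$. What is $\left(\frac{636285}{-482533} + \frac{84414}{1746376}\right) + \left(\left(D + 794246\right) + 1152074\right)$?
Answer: $\frac{1322449246938655595}{421342025204} \approx 3.1387 \cdot 10^{6}$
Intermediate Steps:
$D = 1192341$
$\left(\frac{636285}{-482533} + \frac{84414}{1746376}\right) + \left(\left(D + 794246\right) + 1152074\right) = \left(\frac{636285}{-482533} + \frac{84414}{1746376}\right) + \left(\left(1192341 + 794246\right) + 1152074\right) = \left(636285 \left(- \frac{1}{482533}\right) + 84414 \cdot \frac{1}{1746376}\right) + \left(1986587 + 1152074\right) = \left(- \frac{636285}{482533} + \frac{42207}{873188}\right) + 3138661 = - \frac{535230156249}{421342025204} + 3138661 = \frac{1322449246938655595}{421342025204}$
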